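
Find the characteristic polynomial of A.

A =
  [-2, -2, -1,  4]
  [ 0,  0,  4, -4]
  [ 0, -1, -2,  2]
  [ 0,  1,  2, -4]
x^4 + 8*x^3 + 24*x^2 + 32*x + 16

Expanding det(x·I − A) (e.g. by cofactor expansion or by noting that A is similar to its Jordan form J, which has the same characteristic polynomial as A) gives
  χ_A(x) = x^4 + 8*x^3 + 24*x^2 + 32*x + 16
which factors as (x + 2)^4. The eigenvalues (with algebraic multiplicities) are λ = -2 with multiplicity 4.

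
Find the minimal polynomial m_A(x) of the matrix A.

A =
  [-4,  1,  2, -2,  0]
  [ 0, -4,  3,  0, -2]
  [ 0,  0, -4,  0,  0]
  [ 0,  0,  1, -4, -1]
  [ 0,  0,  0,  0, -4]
x^3 + 12*x^2 + 48*x + 64

The characteristic polynomial is χ_A(x) = (x + 4)^5, so the eigenvalues are known. The minimal polynomial is
  m_A(x) = Π_λ (x − λ)^{k_λ}
where k_λ is the size of the *largest* Jordan block for λ (equivalently, the smallest k with (A − λI)^k v = 0 for every generalised eigenvector v of λ).

  λ = -4: largest Jordan block has size 3, contributing (x + 4)^3

So m_A(x) = (x + 4)^3 = x^3 + 12*x^2 + 48*x + 64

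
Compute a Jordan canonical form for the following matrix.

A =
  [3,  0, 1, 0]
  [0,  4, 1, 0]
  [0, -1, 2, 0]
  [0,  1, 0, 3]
J_3(3) ⊕ J_1(3)

The characteristic polynomial is
  det(x·I − A) = x^4 - 12*x^3 + 54*x^2 - 108*x + 81 = (x - 3)^4

Eigenvalues and multiplicities (the geometric multiplicity of λ is n − rank(A − λI), which equals the number of Jordan blocks for λ):
  λ = 3: algebraic multiplicity = 4, geometric multiplicity = 2

Determining the block sizes for each eigenvalue:
  λ = 3: with am = 4 and gm = 2, the partition is not yet determined (e.g. several partitions of 4 into 2 parts exist). Let N = A − (3)·I. Computing rank(N^1) = 2, rank(N^2) = 1, rank(N^3) = 0; the number of blocks of size ≥ j is rank(N^{j−1}) − rank(N^j), giving [2, 1, 1]. So we have 1 block(s) of size 3, 1 block(s) of size 1 → block sizes [3, 1]

Assembling the blocks gives a Jordan form
J =
  [3, 1, 0, 0]
  [0, 3, 1, 0]
  [0, 0, 3, 0]
  [0, 0, 0, 3]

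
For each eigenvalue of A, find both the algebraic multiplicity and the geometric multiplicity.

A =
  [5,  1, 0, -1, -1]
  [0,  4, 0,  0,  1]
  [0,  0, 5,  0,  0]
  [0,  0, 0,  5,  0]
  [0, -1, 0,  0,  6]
λ = 5: alg = 5, geom = 3

Step 1 — factor the characteristic polynomial to read off the algebraic multiplicities:
  χ_A(x) = (x - 5)^5

Step 2 — compute geometric multiplicities via the rank-nullity identity g(λ) = n − rank(A − λI):
  rank(A − (5)·I) = 2, so dim ker(A − (5)·I) = n − 2 = 3

Summary:
  λ = 5: algebraic multiplicity = 5, geometric multiplicity = 3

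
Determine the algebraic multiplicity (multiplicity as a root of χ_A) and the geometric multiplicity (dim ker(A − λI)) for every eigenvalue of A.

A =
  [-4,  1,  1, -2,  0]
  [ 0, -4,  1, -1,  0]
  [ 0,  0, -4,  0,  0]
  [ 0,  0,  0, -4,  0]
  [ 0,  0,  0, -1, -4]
λ = -4: alg = 5, geom = 2

Step 1 — factor the characteristic polynomial to read off the algebraic multiplicities:
  χ_A(x) = (x + 4)^5

Step 2 — compute geometric multiplicities via the rank-nullity identity g(λ) = n − rank(A − λI):
  rank(A − (-4)·I) = 3, so dim ker(A − (-4)·I) = n − 3 = 2

Summary:
  λ = -4: algebraic multiplicity = 5, geometric multiplicity = 2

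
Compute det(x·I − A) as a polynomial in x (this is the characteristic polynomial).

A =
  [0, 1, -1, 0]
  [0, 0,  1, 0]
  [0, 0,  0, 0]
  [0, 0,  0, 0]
x^4

Expanding det(x·I − A) (e.g. by cofactor expansion or by noting that A is similar to its Jordan form J, which has the same characteristic polynomial as A) gives
  χ_A(x) = x^4
which factors as x^4. The eigenvalues (with algebraic multiplicities) are λ = 0 with multiplicity 4.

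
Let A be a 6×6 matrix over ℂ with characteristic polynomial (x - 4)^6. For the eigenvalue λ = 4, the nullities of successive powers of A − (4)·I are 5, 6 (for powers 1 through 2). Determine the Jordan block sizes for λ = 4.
Block sizes for λ = 4: [2, 1, 1, 1, 1]

From the dimensions of kernels of powers, the number of Jordan blocks of size at least j is d_j − d_{j−1} where d_j = dim ker(N^j) (with d_0 = 0). Computing the differences gives [5, 1].
The number of blocks of size exactly k is (#blocks of size ≥ k) − (#blocks of size ≥ k + 1), so the partition is: 4 block(s) of size 1, 1 block(s) of size 2.
In nonincreasing order the block sizes are [2, 1, 1, 1, 1].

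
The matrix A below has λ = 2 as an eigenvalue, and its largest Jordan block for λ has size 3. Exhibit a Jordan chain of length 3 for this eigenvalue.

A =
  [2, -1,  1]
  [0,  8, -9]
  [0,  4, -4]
A Jordan chain for λ = 2 of length 3:
v_1 = (-2, 0, 0)ᵀ
v_2 = (-1, 6, 4)ᵀ
v_3 = (0, 1, 0)ᵀ

Let N = A − (2)·I. We want v_3 with N^3 v_3 = 0 but N^2 v_3 ≠ 0; then v_{j-1} := N · v_j for j = 3, …, 2.

Pick v_3 = (0, 1, 0)ᵀ.
Then v_2 = N · v_3 = (-1, 6, 4)ᵀ.
Then v_1 = N · v_2 = (-2, 0, 0)ᵀ.

Sanity check: (A − (2)·I) v_1 = (0, 0, 0)ᵀ = 0. ✓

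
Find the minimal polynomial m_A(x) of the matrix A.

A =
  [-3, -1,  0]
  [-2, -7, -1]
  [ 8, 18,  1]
x^3 + 9*x^2 + 27*x + 27

The characteristic polynomial is χ_A(x) = (x + 3)^3, so the eigenvalues are known. The minimal polynomial is
  m_A(x) = Π_λ (x − λ)^{k_λ}
where k_λ is the size of the *largest* Jordan block for λ (equivalently, the smallest k with (A − λI)^k v = 0 for every generalised eigenvector v of λ).

  λ = -3: largest Jordan block has size 3, contributing (x + 3)^3

So m_A(x) = (x + 3)^3 = x^3 + 9*x^2 + 27*x + 27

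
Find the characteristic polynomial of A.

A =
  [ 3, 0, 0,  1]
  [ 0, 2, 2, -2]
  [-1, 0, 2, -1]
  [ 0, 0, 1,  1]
x^4 - 8*x^3 + 24*x^2 - 32*x + 16

Expanding det(x·I − A) (e.g. by cofactor expansion or by noting that A is similar to its Jordan form J, which has the same characteristic polynomial as A) gives
  χ_A(x) = x^4 - 8*x^3 + 24*x^2 - 32*x + 16
which factors as (x - 2)^4. The eigenvalues (with algebraic multiplicities) are λ = 2 with multiplicity 4.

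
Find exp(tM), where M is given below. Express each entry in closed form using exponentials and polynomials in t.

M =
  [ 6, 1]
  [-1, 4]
e^{tM} =
  [t*exp(5*t) + exp(5*t), t*exp(5*t)]
  [-t*exp(5*t), -t*exp(5*t) + exp(5*t)]

Strategy: write M = P · J · P⁻¹ where J is a Jordan canonical form, so e^{tM} = P · e^{tJ} · P⁻¹, and e^{tJ} can be computed block-by-block.

M has Jordan form
J =
  [5, 1]
  [0, 5]
(up to reordering of blocks).

Per-block formulas:
  For a 2×2 Jordan block J_2(5): exp(t · J_2(5)) = e^(5t)·(I + t·N), where N is the 2×2 nilpotent shift.

After assembling e^{tJ} and conjugating by P, we get:

e^{tM} =
  [t*exp(5*t) + exp(5*t), t*exp(5*t)]
  [-t*exp(5*t), -t*exp(5*t) + exp(5*t)]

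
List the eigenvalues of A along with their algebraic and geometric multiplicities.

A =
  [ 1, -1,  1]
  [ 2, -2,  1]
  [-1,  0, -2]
λ = -1: alg = 3, geom = 1

Step 1 — factor the characteristic polynomial to read off the algebraic multiplicities:
  χ_A(x) = (x + 1)^3

Step 2 — compute geometric multiplicities via the rank-nullity identity g(λ) = n − rank(A − λI):
  rank(A − (-1)·I) = 2, so dim ker(A − (-1)·I) = n − 2 = 1

Summary:
  λ = -1: algebraic multiplicity = 3, geometric multiplicity = 1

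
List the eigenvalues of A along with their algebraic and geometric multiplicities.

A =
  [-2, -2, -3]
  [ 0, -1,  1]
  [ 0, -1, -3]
λ = -2: alg = 3, geom = 1

Step 1 — factor the characteristic polynomial to read off the algebraic multiplicities:
  χ_A(x) = (x + 2)^3

Step 2 — compute geometric multiplicities via the rank-nullity identity g(λ) = n − rank(A − λI):
  rank(A − (-2)·I) = 2, so dim ker(A − (-2)·I) = n − 2 = 1

Summary:
  λ = -2: algebraic multiplicity = 3, geometric multiplicity = 1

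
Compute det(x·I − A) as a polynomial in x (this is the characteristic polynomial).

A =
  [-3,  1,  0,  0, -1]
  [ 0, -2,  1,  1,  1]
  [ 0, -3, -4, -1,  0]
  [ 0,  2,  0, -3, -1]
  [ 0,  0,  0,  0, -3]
x^5 + 15*x^4 + 90*x^3 + 270*x^2 + 405*x + 243

Expanding det(x·I − A) (e.g. by cofactor expansion or by noting that A is similar to its Jordan form J, which has the same characteristic polynomial as A) gives
  χ_A(x) = x^5 + 15*x^4 + 90*x^3 + 270*x^2 + 405*x + 243
which factors as (x + 3)^5. The eigenvalues (with algebraic multiplicities) are λ = -3 with multiplicity 5.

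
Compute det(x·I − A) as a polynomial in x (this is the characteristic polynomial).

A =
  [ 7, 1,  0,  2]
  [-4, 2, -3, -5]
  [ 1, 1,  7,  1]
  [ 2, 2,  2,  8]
x^4 - 24*x^3 + 216*x^2 - 864*x + 1296

Expanding det(x·I − A) (e.g. by cofactor expansion or by noting that A is similar to its Jordan form J, which has the same characteristic polynomial as A) gives
  χ_A(x) = x^4 - 24*x^3 + 216*x^2 - 864*x + 1296
which factors as (x - 6)^4. The eigenvalues (with algebraic multiplicities) are λ = 6 with multiplicity 4.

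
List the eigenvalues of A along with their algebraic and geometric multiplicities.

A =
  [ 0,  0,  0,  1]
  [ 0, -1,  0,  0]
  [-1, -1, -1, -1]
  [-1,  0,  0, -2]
λ = -1: alg = 4, geom = 2

Step 1 — factor the characteristic polynomial to read off the algebraic multiplicities:
  χ_A(x) = (x + 1)^4

Step 2 — compute geometric multiplicities via the rank-nullity identity g(λ) = n − rank(A − λI):
  rank(A − (-1)·I) = 2, so dim ker(A − (-1)·I) = n − 2 = 2

Summary:
  λ = -1: algebraic multiplicity = 4, geometric multiplicity = 2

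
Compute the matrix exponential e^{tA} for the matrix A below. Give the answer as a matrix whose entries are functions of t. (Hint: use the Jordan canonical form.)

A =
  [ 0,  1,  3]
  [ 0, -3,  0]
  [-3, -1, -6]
e^{tA} =
  [3*t*exp(-3*t) + exp(-3*t), t*exp(-3*t), 3*t*exp(-3*t)]
  [0, exp(-3*t), 0]
  [-3*t*exp(-3*t), -t*exp(-3*t), -3*t*exp(-3*t) + exp(-3*t)]

Strategy: write A = P · J · P⁻¹ where J is a Jordan canonical form, so e^{tA} = P · e^{tJ} · P⁻¹, and e^{tJ} can be computed block-by-block.

A has Jordan form
J =
  [-3,  1,  0]
  [ 0, -3,  0]
  [ 0,  0, -3]
(up to reordering of blocks).

Per-block formulas:
  For a 1×1 block at λ = -3: exp(t · [-3]) = [e^(-3t)].
  For a 2×2 Jordan block J_2(-3): exp(t · J_2(-3)) = e^(-3t)·(I + t·N), where N is the 2×2 nilpotent shift.

After assembling e^{tJ} and conjugating by P, we get:

e^{tA} =
  [3*t*exp(-3*t) + exp(-3*t), t*exp(-3*t), 3*t*exp(-3*t)]
  [0, exp(-3*t), 0]
  [-3*t*exp(-3*t), -t*exp(-3*t), -3*t*exp(-3*t) + exp(-3*t)]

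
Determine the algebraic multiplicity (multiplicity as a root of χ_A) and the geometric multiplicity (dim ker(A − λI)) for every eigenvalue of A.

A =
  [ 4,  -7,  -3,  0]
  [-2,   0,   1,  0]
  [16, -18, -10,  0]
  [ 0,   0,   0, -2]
λ = -2: alg = 4, geom = 2

Step 1 — factor the characteristic polynomial to read off the algebraic multiplicities:
  χ_A(x) = (x + 2)^4

Step 2 — compute geometric multiplicities via the rank-nullity identity g(λ) = n − rank(A − λI):
  rank(A − (-2)·I) = 2, so dim ker(A − (-2)·I) = n − 2 = 2

Summary:
  λ = -2: algebraic multiplicity = 4, geometric multiplicity = 2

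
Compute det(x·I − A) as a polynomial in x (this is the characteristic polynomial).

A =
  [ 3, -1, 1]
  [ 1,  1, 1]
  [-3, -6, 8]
x^3 - 12*x^2 + 45*x - 50

Expanding det(x·I − A) (e.g. by cofactor expansion or by noting that A is similar to its Jordan form J, which has the same characteristic polynomial as A) gives
  χ_A(x) = x^3 - 12*x^2 + 45*x - 50
which factors as (x - 5)^2*(x - 2). The eigenvalues (with algebraic multiplicities) are λ = 2 with multiplicity 1, λ = 5 with multiplicity 2.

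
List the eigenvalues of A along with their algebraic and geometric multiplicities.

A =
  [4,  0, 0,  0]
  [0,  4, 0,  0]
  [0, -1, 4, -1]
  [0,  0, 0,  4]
λ = 4: alg = 4, geom = 3

Step 1 — factor the characteristic polynomial to read off the algebraic multiplicities:
  χ_A(x) = (x - 4)^4

Step 2 — compute geometric multiplicities via the rank-nullity identity g(λ) = n − rank(A − λI):
  rank(A − (4)·I) = 1, so dim ker(A − (4)·I) = n − 1 = 3

Summary:
  λ = 4: algebraic multiplicity = 4, geometric multiplicity = 3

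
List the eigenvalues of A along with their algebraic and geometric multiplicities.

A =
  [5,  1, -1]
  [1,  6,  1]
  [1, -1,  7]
λ = 6: alg = 3, geom = 1

Step 1 — factor the characteristic polynomial to read off the algebraic multiplicities:
  χ_A(x) = (x - 6)^3

Step 2 — compute geometric multiplicities via the rank-nullity identity g(λ) = n − rank(A − λI):
  rank(A − (6)·I) = 2, so dim ker(A − (6)·I) = n − 2 = 1

Summary:
  λ = 6: algebraic multiplicity = 3, geometric multiplicity = 1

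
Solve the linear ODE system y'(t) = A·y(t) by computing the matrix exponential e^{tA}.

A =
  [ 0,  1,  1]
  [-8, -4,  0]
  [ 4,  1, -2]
e^{tA} =
  [2*t*exp(-2*t) + exp(-2*t), t^2*exp(-2*t)/2 + t*exp(-2*t), t^2*exp(-2*t) + t*exp(-2*t)]
  [-8*t*exp(-2*t), -2*t^2*exp(-2*t) - 2*t*exp(-2*t) + exp(-2*t), -4*t^2*exp(-2*t)]
  [4*t*exp(-2*t), t^2*exp(-2*t) + t*exp(-2*t), 2*t^2*exp(-2*t) + exp(-2*t)]

Strategy: write A = P · J · P⁻¹ where J is a Jordan canonical form, so e^{tA} = P · e^{tJ} · P⁻¹, and e^{tJ} can be computed block-by-block.

A has Jordan form
J =
  [-2,  1,  0]
  [ 0, -2,  1]
  [ 0,  0, -2]
(up to reordering of blocks).

Per-block formulas:
  For a 3×3 Jordan block J_3(-2): exp(t · J_3(-2)) = e^(-2t)·(I + t·N + (t^2/2)·N^2), where N is the 3×3 nilpotent shift.

After assembling e^{tJ} and conjugating by P, we get:

e^{tA} =
  [2*t*exp(-2*t) + exp(-2*t), t^2*exp(-2*t)/2 + t*exp(-2*t), t^2*exp(-2*t) + t*exp(-2*t)]
  [-8*t*exp(-2*t), -2*t^2*exp(-2*t) - 2*t*exp(-2*t) + exp(-2*t), -4*t^2*exp(-2*t)]
  [4*t*exp(-2*t), t^2*exp(-2*t) + t*exp(-2*t), 2*t^2*exp(-2*t) + exp(-2*t)]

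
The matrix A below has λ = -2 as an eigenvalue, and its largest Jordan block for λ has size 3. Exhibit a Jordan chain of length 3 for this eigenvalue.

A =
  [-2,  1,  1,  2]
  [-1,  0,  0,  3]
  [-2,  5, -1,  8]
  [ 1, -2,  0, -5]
A Jordan chain for λ = -2 of length 3:
v_1 = (-1, 1, 1, -1)ᵀ
v_2 = (0, -1, -2, 1)ᵀ
v_3 = (1, 0, 0, 0)ᵀ

Let N = A − (-2)·I. We want v_3 with N^3 v_3 = 0 but N^2 v_3 ≠ 0; then v_{j-1} := N · v_j for j = 3, …, 2.

Pick v_3 = (1, 0, 0, 0)ᵀ.
Then v_2 = N · v_3 = (0, -1, -2, 1)ᵀ.
Then v_1 = N · v_2 = (-1, 1, 1, -1)ᵀ.

Sanity check: (A − (-2)·I) v_1 = (0, 0, 0, 0)ᵀ = 0. ✓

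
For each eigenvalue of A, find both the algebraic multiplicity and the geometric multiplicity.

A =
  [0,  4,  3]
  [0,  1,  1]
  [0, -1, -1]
λ = 0: alg = 3, geom = 1

Step 1 — factor the characteristic polynomial to read off the algebraic multiplicities:
  χ_A(x) = x^3

Step 2 — compute geometric multiplicities via the rank-nullity identity g(λ) = n − rank(A − λI):
  rank(A − (0)·I) = 2, so dim ker(A − (0)·I) = n − 2 = 1

Summary:
  λ = 0: algebraic multiplicity = 3, geometric multiplicity = 1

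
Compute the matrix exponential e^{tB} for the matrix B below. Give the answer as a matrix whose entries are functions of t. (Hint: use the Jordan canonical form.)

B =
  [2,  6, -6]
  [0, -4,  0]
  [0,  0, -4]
e^{tB} =
  [exp(2*t), exp(2*t) - exp(-4*t), -exp(2*t) + exp(-4*t)]
  [0, exp(-4*t), 0]
  [0, 0, exp(-4*t)]

Strategy: write B = P · J · P⁻¹ where J is a Jordan canonical form, so e^{tB} = P · e^{tJ} · P⁻¹, and e^{tJ} can be computed block-by-block.

B has Jordan form
J =
  [-4,  0, 0]
  [ 0, -4, 0]
  [ 0,  0, 2]
(up to reordering of blocks).

Per-block formulas:
  For a 1×1 block at λ = 2: exp(t · [2]) = [e^(2t)].
  For a 1×1 block at λ = -4: exp(t · [-4]) = [e^(-4t)].

After assembling e^{tJ} and conjugating by P, we get:

e^{tB} =
  [exp(2*t), exp(2*t) - exp(-4*t), -exp(2*t) + exp(-4*t)]
  [0, exp(-4*t), 0]
  [0, 0, exp(-4*t)]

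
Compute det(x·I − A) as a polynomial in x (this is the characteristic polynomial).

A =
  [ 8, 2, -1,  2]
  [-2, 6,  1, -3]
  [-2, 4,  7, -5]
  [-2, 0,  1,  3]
x^4 - 24*x^3 + 216*x^2 - 864*x + 1296

Expanding det(x·I − A) (e.g. by cofactor expansion or by noting that A is similar to its Jordan form J, which has the same characteristic polynomial as A) gives
  χ_A(x) = x^4 - 24*x^3 + 216*x^2 - 864*x + 1296
which factors as (x - 6)^4. The eigenvalues (with algebraic multiplicities) are λ = 6 with multiplicity 4.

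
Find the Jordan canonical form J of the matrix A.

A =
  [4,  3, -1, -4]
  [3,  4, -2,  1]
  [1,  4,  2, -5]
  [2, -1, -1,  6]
J_2(4) ⊕ J_2(4)

The characteristic polynomial is
  det(x·I − A) = x^4 - 16*x^3 + 96*x^2 - 256*x + 256 = (x - 4)^4

Eigenvalues and multiplicities (the geometric multiplicity of λ is n − rank(A − λI), which equals the number of Jordan blocks for λ):
  λ = 4: algebraic multiplicity = 4, geometric multiplicity = 2

Determining the block sizes for each eigenvalue:
  λ = 4: with am = 4 and gm = 2, the partition is not yet determined (e.g. several partitions of 4 into 2 parts exist). Let N = A − (4)·I. Computing rank(N^1) = 2, rank(N^2) = 0; the number of blocks of size ≥ j is rank(N^{j−1}) − rank(N^j), giving [2, 2]. So we have 2 block(s) of size 2 → block sizes [2, 2]

Assembling the blocks gives a Jordan form
J =
  [4, 1, 0, 0]
  [0, 4, 0, 0]
  [0, 0, 4, 1]
  [0, 0, 0, 4]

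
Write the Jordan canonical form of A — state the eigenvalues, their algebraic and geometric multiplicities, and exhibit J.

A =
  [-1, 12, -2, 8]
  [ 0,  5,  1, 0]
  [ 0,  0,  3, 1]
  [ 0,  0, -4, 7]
J_1(-1) ⊕ J_3(5)

The characteristic polynomial is
  det(x·I − A) = x^4 - 14*x^3 + 60*x^2 - 50*x - 125 = (x - 5)^3*(x + 1)

Eigenvalues and multiplicities (the geometric multiplicity of λ is n − rank(A − λI), which equals the number of Jordan blocks for λ):
  λ = -1: algebraic multiplicity = 1, geometric multiplicity = 1
  λ = 5: algebraic multiplicity = 3, geometric multiplicity = 1

Determining the block sizes for each eigenvalue:
  λ = -1: one block (gm = 1), so the single block has size am = 1 → block sizes [1]
  λ = 5: one block (gm = 1), so the single block has size am = 3 → block sizes [3]

Assembling the blocks gives a Jordan form
J =
  [-1, 0, 0, 0]
  [ 0, 5, 1, 0]
  [ 0, 0, 5, 1]
  [ 0, 0, 0, 5]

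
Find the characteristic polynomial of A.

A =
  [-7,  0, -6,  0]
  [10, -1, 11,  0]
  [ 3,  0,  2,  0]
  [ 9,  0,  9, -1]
x^4 + 7*x^3 + 15*x^2 + 13*x + 4

Expanding det(x·I − A) (e.g. by cofactor expansion or by noting that A is similar to its Jordan form J, which has the same characteristic polynomial as A) gives
  χ_A(x) = x^4 + 7*x^3 + 15*x^2 + 13*x + 4
which factors as (x + 1)^3*(x + 4). The eigenvalues (with algebraic multiplicities) are λ = -4 with multiplicity 1, λ = -1 with multiplicity 3.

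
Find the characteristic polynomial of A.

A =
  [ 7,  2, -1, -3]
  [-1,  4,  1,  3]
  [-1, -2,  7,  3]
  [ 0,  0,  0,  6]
x^4 - 24*x^3 + 216*x^2 - 864*x + 1296

Expanding det(x·I − A) (e.g. by cofactor expansion or by noting that A is similar to its Jordan form J, which has the same characteristic polynomial as A) gives
  χ_A(x) = x^4 - 24*x^3 + 216*x^2 - 864*x + 1296
which factors as (x - 6)^4. The eigenvalues (with algebraic multiplicities) are λ = 6 with multiplicity 4.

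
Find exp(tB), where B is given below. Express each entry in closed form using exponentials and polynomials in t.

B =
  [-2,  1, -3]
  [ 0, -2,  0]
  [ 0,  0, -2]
e^{tB} =
  [exp(-2*t), t*exp(-2*t), -3*t*exp(-2*t)]
  [0, exp(-2*t), 0]
  [0, 0, exp(-2*t)]

Strategy: write B = P · J · P⁻¹ where J is a Jordan canonical form, so e^{tB} = P · e^{tJ} · P⁻¹, and e^{tJ} can be computed block-by-block.

B has Jordan form
J =
  [-2,  1,  0]
  [ 0, -2,  0]
  [ 0,  0, -2]
(up to reordering of blocks).

Per-block formulas:
  For a 1×1 block at λ = -2: exp(t · [-2]) = [e^(-2t)].
  For a 2×2 Jordan block J_2(-2): exp(t · J_2(-2)) = e^(-2t)·(I + t·N), where N is the 2×2 nilpotent shift.

After assembling e^{tJ} and conjugating by P, we get:

e^{tB} =
  [exp(-2*t), t*exp(-2*t), -3*t*exp(-2*t)]
  [0, exp(-2*t), 0]
  [0, 0, exp(-2*t)]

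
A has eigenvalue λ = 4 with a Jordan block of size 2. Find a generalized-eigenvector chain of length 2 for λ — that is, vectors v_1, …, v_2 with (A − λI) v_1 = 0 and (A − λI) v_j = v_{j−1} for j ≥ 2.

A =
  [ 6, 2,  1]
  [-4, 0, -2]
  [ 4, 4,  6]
A Jordan chain for λ = 4 of length 2:
v_1 = (2, -4, 4)ᵀ
v_2 = (1, 0, 0)ᵀ

Let N = A − (4)·I. We want v_2 with N^2 v_2 = 0 but N^1 v_2 ≠ 0; then v_{j-1} := N · v_j for j = 2, …, 2.

Pick v_2 = (1, 0, 0)ᵀ.
Then v_1 = N · v_2 = (2, -4, 4)ᵀ.

Sanity check: (A − (4)·I) v_1 = (0, 0, 0)ᵀ = 0. ✓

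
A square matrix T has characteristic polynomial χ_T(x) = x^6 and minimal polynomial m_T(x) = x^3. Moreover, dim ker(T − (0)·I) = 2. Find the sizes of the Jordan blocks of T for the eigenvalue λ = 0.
Block sizes for λ = 0: [3, 3]

Step 1 — from the characteristic polynomial, algebraic multiplicity of λ = 0 is 6. From dim ker(T − (0)·I) = 2, there are exactly 2 Jordan blocks for λ = 0.
Step 2 — from the minimal polynomial, the factor (x − 0)^3 tells us the largest block for λ = 0 has size 3.
Step 3 — with total size 6, 2 blocks, and largest block 3, the block sizes (in nonincreasing order) are [3, 3].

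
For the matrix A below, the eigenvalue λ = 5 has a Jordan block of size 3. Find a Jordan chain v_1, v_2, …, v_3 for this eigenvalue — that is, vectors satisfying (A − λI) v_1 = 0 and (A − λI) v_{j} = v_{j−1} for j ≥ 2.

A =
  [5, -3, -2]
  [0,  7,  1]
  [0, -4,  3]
A Jordan chain for λ = 5 of length 3:
v_1 = (2, 0, 0)ᵀ
v_2 = (-3, 2, -4)ᵀ
v_3 = (0, 1, 0)ᵀ

Let N = A − (5)·I. We want v_3 with N^3 v_3 = 0 but N^2 v_3 ≠ 0; then v_{j-1} := N · v_j for j = 3, …, 2.

Pick v_3 = (0, 1, 0)ᵀ.
Then v_2 = N · v_3 = (-3, 2, -4)ᵀ.
Then v_1 = N · v_2 = (2, 0, 0)ᵀ.

Sanity check: (A − (5)·I) v_1 = (0, 0, 0)ᵀ = 0. ✓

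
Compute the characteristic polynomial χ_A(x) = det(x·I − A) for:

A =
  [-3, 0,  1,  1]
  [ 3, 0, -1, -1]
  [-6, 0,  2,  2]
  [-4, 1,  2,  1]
x^4

Expanding det(x·I − A) (e.g. by cofactor expansion or by noting that A is similar to its Jordan form J, which has the same characteristic polynomial as A) gives
  χ_A(x) = x^4
which factors as x^4. The eigenvalues (with algebraic multiplicities) are λ = 0 with multiplicity 4.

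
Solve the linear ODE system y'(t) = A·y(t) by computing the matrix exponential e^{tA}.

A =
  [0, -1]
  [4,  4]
e^{tA} =
  [-2*t*exp(2*t) + exp(2*t), -t*exp(2*t)]
  [4*t*exp(2*t), 2*t*exp(2*t) + exp(2*t)]

Strategy: write A = P · J · P⁻¹ where J is a Jordan canonical form, so e^{tA} = P · e^{tJ} · P⁻¹, and e^{tJ} can be computed block-by-block.

A has Jordan form
J =
  [2, 1]
  [0, 2]
(up to reordering of blocks).

Per-block formulas:
  For a 2×2 Jordan block J_2(2): exp(t · J_2(2)) = e^(2t)·(I + t·N), where N is the 2×2 nilpotent shift.

After assembling e^{tJ} and conjugating by P, we get:

e^{tA} =
  [-2*t*exp(2*t) + exp(2*t), -t*exp(2*t)]
  [4*t*exp(2*t), 2*t*exp(2*t) + exp(2*t)]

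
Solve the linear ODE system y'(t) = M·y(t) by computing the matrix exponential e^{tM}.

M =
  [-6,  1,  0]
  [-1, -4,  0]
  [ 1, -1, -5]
e^{tM} =
  [-t*exp(-5*t) + exp(-5*t), t*exp(-5*t), 0]
  [-t*exp(-5*t), t*exp(-5*t) + exp(-5*t), 0]
  [t*exp(-5*t), -t*exp(-5*t), exp(-5*t)]

Strategy: write M = P · J · P⁻¹ where J is a Jordan canonical form, so e^{tM} = P · e^{tJ} · P⁻¹, and e^{tJ} can be computed block-by-block.

M has Jordan form
J =
  [-5,  1,  0]
  [ 0, -5,  0]
  [ 0,  0, -5]
(up to reordering of blocks).

Per-block formulas:
  For a 1×1 block at λ = -5: exp(t · [-5]) = [e^(-5t)].
  For a 2×2 Jordan block J_2(-5): exp(t · J_2(-5)) = e^(-5t)·(I + t·N), where N is the 2×2 nilpotent shift.

After assembling e^{tJ} and conjugating by P, we get:

e^{tM} =
  [-t*exp(-5*t) + exp(-5*t), t*exp(-5*t), 0]
  [-t*exp(-5*t), t*exp(-5*t) + exp(-5*t), 0]
  [t*exp(-5*t), -t*exp(-5*t), exp(-5*t)]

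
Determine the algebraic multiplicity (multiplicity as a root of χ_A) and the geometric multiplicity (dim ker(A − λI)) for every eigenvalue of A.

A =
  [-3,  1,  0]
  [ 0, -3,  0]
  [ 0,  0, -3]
λ = -3: alg = 3, geom = 2

Step 1 — factor the characteristic polynomial to read off the algebraic multiplicities:
  χ_A(x) = (x + 3)^3

Step 2 — compute geometric multiplicities via the rank-nullity identity g(λ) = n − rank(A − λI):
  rank(A − (-3)·I) = 1, so dim ker(A − (-3)·I) = n − 1 = 2

Summary:
  λ = -3: algebraic multiplicity = 3, geometric multiplicity = 2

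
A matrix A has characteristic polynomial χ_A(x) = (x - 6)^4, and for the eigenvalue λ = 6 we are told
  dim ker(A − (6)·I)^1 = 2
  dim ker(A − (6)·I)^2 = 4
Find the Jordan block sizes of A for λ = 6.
Block sizes for λ = 6: [2, 2]

From the dimensions of kernels of powers, the number of Jordan blocks of size at least j is d_j − d_{j−1} where d_j = dim ker(N^j) (with d_0 = 0). Computing the differences gives [2, 2].
The number of blocks of size exactly k is (#blocks of size ≥ k) − (#blocks of size ≥ k + 1), so the partition is: 2 block(s) of size 2.
In nonincreasing order the block sizes are [2, 2].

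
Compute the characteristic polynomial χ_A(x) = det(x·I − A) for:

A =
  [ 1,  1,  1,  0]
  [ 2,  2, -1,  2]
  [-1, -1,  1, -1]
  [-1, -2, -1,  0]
x^4 - 4*x^3 + 6*x^2 - 4*x + 1

Expanding det(x·I − A) (e.g. by cofactor expansion or by noting that A is similar to its Jordan form J, which has the same characteristic polynomial as A) gives
  χ_A(x) = x^4 - 4*x^3 + 6*x^2 - 4*x + 1
which factors as (x - 1)^4. The eigenvalues (with algebraic multiplicities) are λ = 1 with multiplicity 4.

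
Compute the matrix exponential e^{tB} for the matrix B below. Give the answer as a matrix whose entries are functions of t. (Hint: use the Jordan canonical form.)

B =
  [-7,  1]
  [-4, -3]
e^{tB} =
  [-2*t*exp(-5*t) + exp(-5*t), t*exp(-5*t)]
  [-4*t*exp(-5*t), 2*t*exp(-5*t) + exp(-5*t)]

Strategy: write B = P · J · P⁻¹ where J is a Jordan canonical form, so e^{tB} = P · e^{tJ} · P⁻¹, and e^{tJ} can be computed block-by-block.

B has Jordan form
J =
  [-5,  1]
  [ 0, -5]
(up to reordering of blocks).

Per-block formulas:
  For a 2×2 Jordan block J_2(-5): exp(t · J_2(-5)) = e^(-5t)·(I + t·N), where N is the 2×2 nilpotent shift.

After assembling e^{tJ} and conjugating by P, we get:

e^{tB} =
  [-2*t*exp(-5*t) + exp(-5*t), t*exp(-5*t)]
  [-4*t*exp(-5*t), 2*t*exp(-5*t) + exp(-5*t)]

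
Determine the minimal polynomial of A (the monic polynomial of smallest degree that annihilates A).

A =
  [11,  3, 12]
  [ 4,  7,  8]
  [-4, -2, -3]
x^2 - 10*x + 25

The characteristic polynomial is χ_A(x) = (x - 5)^3, so the eigenvalues are known. The minimal polynomial is
  m_A(x) = Π_λ (x − λ)^{k_λ}
where k_λ is the size of the *largest* Jordan block for λ (equivalently, the smallest k with (A − λI)^k v = 0 for every generalised eigenvector v of λ).

  λ = 5: largest Jordan block has size 2, contributing (x − 5)^2

So m_A(x) = (x - 5)^2 = x^2 - 10*x + 25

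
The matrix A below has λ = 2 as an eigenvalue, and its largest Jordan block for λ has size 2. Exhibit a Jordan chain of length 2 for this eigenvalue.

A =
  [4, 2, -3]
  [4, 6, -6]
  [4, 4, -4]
A Jordan chain for λ = 2 of length 2:
v_1 = (2, 4, 4)ᵀ
v_2 = (1, 0, 0)ᵀ

Let N = A − (2)·I. We want v_2 with N^2 v_2 = 0 but N^1 v_2 ≠ 0; then v_{j-1} := N · v_j for j = 2, …, 2.

Pick v_2 = (1, 0, 0)ᵀ.
Then v_1 = N · v_2 = (2, 4, 4)ᵀ.

Sanity check: (A − (2)·I) v_1 = (0, 0, 0)ᵀ = 0. ✓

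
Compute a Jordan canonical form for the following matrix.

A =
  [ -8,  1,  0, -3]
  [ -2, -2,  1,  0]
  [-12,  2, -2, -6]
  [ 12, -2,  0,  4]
J_3(-2) ⊕ J_1(-2)

The characteristic polynomial is
  det(x·I − A) = x^4 + 8*x^3 + 24*x^2 + 32*x + 16 = (x + 2)^4

Eigenvalues and multiplicities (the geometric multiplicity of λ is n − rank(A − λI), which equals the number of Jordan blocks for λ):
  λ = -2: algebraic multiplicity = 4, geometric multiplicity = 2

Determining the block sizes for each eigenvalue:
  λ = -2: with am = 4 and gm = 2, the partition is not yet determined (e.g. several partitions of 4 into 2 parts exist). Let N = A − (-2)·I. Computing rank(N^1) = 2, rank(N^2) = 1, rank(N^3) = 0; the number of blocks of size ≥ j is rank(N^{j−1}) − rank(N^j), giving [2, 1, 1]. So we have 1 block(s) of size 3, 1 block(s) of size 1 → block sizes [3, 1]

Assembling the blocks gives a Jordan form
J =
  [-2,  1,  0,  0]
  [ 0, -2,  1,  0]
  [ 0,  0, -2,  0]
  [ 0,  0,  0, -2]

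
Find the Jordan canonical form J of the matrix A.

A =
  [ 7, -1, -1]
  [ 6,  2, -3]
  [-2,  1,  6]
J_2(5) ⊕ J_1(5)

The characteristic polynomial is
  det(x·I − A) = x^3 - 15*x^2 + 75*x - 125 = (x - 5)^3

Eigenvalues and multiplicities (the geometric multiplicity of λ is n − rank(A − λI), which equals the number of Jordan blocks for λ):
  λ = 5: algebraic multiplicity = 3, geometric multiplicity = 2

Determining the block sizes for each eigenvalue:
  λ = 5: 2 blocks summing to 3 forces exactly one block of size 2 and the rest size 1 → block sizes [2, 1]

Assembling the blocks gives a Jordan form
J =
  [5, 1, 0]
  [0, 5, 0]
  [0, 0, 5]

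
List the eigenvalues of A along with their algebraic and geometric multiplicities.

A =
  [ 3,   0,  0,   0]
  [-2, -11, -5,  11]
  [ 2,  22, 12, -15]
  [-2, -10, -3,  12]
λ = 3: alg = 2, geom = 2; λ = 5: alg = 2, geom = 1

Step 1 — factor the characteristic polynomial to read off the algebraic multiplicities:
  χ_A(x) = (x - 5)^2*(x - 3)^2

Step 2 — compute geometric multiplicities via the rank-nullity identity g(λ) = n − rank(A − λI):
  rank(A − (3)·I) = 2, so dim ker(A − (3)·I) = n − 2 = 2
  rank(A − (5)·I) = 3, so dim ker(A − (5)·I) = n − 3 = 1

Summary:
  λ = 3: algebraic multiplicity = 2, geometric multiplicity = 2
  λ = 5: algebraic multiplicity = 2, geometric multiplicity = 1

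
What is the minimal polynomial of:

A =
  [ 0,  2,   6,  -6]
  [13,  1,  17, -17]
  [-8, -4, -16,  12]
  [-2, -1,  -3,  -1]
x^3 + 12*x^2 + 48*x + 64

The characteristic polynomial is χ_A(x) = (x + 4)^4, so the eigenvalues are known. The minimal polynomial is
  m_A(x) = Π_λ (x − λ)^{k_λ}
where k_λ is the size of the *largest* Jordan block for λ (equivalently, the smallest k with (A − λI)^k v = 0 for every generalised eigenvector v of λ).

  λ = -4: largest Jordan block has size 3, contributing (x + 4)^3

So m_A(x) = (x + 4)^3 = x^3 + 12*x^2 + 48*x + 64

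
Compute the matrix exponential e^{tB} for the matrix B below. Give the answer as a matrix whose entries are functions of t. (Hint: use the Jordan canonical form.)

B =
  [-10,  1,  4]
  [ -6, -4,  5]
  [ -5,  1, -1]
e^{tB} =
  [-t^2*exp(-5*t)/2 - 5*t*exp(-5*t) + exp(-5*t), t*exp(-5*t), t^2*exp(-5*t)/2 + 4*t*exp(-5*t)]
  [-t^2*exp(-5*t)/2 - 6*t*exp(-5*t), t*exp(-5*t) + exp(-5*t), t^2*exp(-5*t)/2 + 5*t*exp(-5*t)]
  [-t^2*exp(-5*t)/2 - 5*t*exp(-5*t), t*exp(-5*t), t^2*exp(-5*t)/2 + 4*t*exp(-5*t) + exp(-5*t)]

Strategy: write B = P · J · P⁻¹ where J is a Jordan canonical form, so e^{tB} = P · e^{tJ} · P⁻¹, and e^{tJ} can be computed block-by-block.

B has Jordan form
J =
  [-5,  1,  0]
  [ 0, -5,  1]
  [ 0,  0, -5]
(up to reordering of blocks).

Per-block formulas:
  For a 3×3 Jordan block J_3(-5): exp(t · J_3(-5)) = e^(-5t)·(I + t·N + (t^2/2)·N^2), where N is the 3×3 nilpotent shift.

After assembling e^{tJ} and conjugating by P, we get:

e^{tB} =
  [-t^2*exp(-5*t)/2 - 5*t*exp(-5*t) + exp(-5*t), t*exp(-5*t), t^2*exp(-5*t)/2 + 4*t*exp(-5*t)]
  [-t^2*exp(-5*t)/2 - 6*t*exp(-5*t), t*exp(-5*t) + exp(-5*t), t^2*exp(-5*t)/2 + 5*t*exp(-5*t)]
  [-t^2*exp(-5*t)/2 - 5*t*exp(-5*t), t*exp(-5*t), t^2*exp(-5*t)/2 + 4*t*exp(-5*t) + exp(-5*t)]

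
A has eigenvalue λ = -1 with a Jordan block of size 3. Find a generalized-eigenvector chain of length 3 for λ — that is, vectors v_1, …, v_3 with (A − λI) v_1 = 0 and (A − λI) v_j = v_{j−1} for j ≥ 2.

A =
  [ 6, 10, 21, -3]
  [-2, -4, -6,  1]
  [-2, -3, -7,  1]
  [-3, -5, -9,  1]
A Jordan chain for λ = -1 of length 3:
v_1 = (-4, 1, 1, 1)ᵀ
v_2 = (7, -2, -2, -3)ᵀ
v_3 = (1, 0, 0, 0)ᵀ

Let N = A − (-1)·I. We want v_3 with N^3 v_3 = 0 but N^2 v_3 ≠ 0; then v_{j-1} := N · v_j for j = 3, …, 2.

Pick v_3 = (1, 0, 0, 0)ᵀ.
Then v_2 = N · v_3 = (7, -2, -2, -3)ᵀ.
Then v_1 = N · v_2 = (-4, 1, 1, 1)ᵀ.

Sanity check: (A − (-1)·I) v_1 = (0, 0, 0, 0)ᵀ = 0. ✓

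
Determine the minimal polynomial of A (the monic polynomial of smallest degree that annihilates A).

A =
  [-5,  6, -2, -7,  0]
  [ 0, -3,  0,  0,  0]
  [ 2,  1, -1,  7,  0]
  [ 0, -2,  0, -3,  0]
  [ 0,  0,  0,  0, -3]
x^2 + 6*x + 9

The characteristic polynomial is χ_A(x) = (x + 3)^5, so the eigenvalues are known. The minimal polynomial is
  m_A(x) = Π_λ (x − λ)^{k_λ}
where k_λ is the size of the *largest* Jordan block for λ (equivalently, the smallest k with (A − λI)^k v = 0 for every generalised eigenvector v of λ).

  λ = -3: largest Jordan block has size 2, contributing (x + 3)^2

So m_A(x) = (x + 3)^2 = x^2 + 6*x + 9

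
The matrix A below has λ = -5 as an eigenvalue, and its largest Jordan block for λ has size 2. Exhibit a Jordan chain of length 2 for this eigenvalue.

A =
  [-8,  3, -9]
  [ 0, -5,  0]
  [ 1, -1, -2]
A Jordan chain for λ = -5 of length 2:
v_1 = (-3, 0, 1)ᵀ
v_2 = (1, 0, 0)ᵀ

Let N = A − (-5)·I. We want v_2 with N^2 v_2 = 0 but N^1 v_2 ≠ 0; then v_{j-1} := N · v_j for j = 2, …, 2.

Pick v_2 = (1, 0, 0)ᵀ.
Then v_1 = N · v_2 = (-3, 0, 1)ᵀ.

Sanity check: (A − (-5)·I) v_1 = (0, 0, 0)ᵀ = 0. ✓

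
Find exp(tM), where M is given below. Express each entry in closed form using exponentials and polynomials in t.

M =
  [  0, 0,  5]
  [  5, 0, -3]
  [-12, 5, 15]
e^{tM} =
  [-35*t^2*exp(5*t)/2 - 5*t*exp(5*t) + exp(5*t), 25*t^2*exp(5*t)/2, 25*t^2*exp(5*t)/2 + 5*t*exp(5*t)]
  [-7*t^2*exp(5*t) + 5*t*exp(5*t), 5*t^2*exp(5*t) - 5*t*exp(5*t) + exp(5*t), 5*t^2*exp(5*t) - 3*t*exp(5*t)]
  [-35*t^2*exp(5*t)/2 - 12*t*exp(5*t), 25*t^2*exp(5*t)/2 + 5*t*exp(5*t), 25*t^2*exp(5*t)/2 + 10*t*exp(5*t) + exp(5*t)]

Strategy: write M = P · J · P⁻¹ where J is a Jordan canonical form, so e^{tM} = P · e^{tJ} · P⁻¹, and e^{tJ} can be computed block-by-block.

M has Jordan form
J =
  [5, 1, 0]
  [0, 5, 1]
  [0, 0, 5]
(up to reordering of blocks).

Per-block formulas:
  For a 3×3 Jordan block J_3(5): exp(t · J_3(5)) = e^(5t)·(I + t·N + (t^2/2)·N^2), where N is the 3×3 nilpotent shift.

After assembling e^{tJ} and conjugating by P, we get:

e^{tM} =
  [-35*t^2*exp(5*t)/2 - 5*t*exp(5*t) + exp(5*t), 25*t^2*exp(5*t)/2, 25*t^2*exp(5*t)/2 + 5*t*exp(5*t)]
  [-7*t^2*exp(5*t) + 5*t*exp(5*t), 5*t^2*exp(5*t) - 5*t*exp(5*t) + exp(5*t), 5*t^2*exp(5*t) - 3*t*exp(5*t)]
  [-35*t^2*exp(5*t)/2 - 12*t*exp(5*t), 25*t^2*exp(5*t)/2 + 5*t*exp(5*t), 25*t^2*exp(5*t)/2 + 10*t*exp(5*t) + exp(5*t)]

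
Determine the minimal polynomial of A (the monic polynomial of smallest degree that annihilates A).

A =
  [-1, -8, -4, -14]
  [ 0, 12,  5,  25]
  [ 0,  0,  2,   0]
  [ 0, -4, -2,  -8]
x^3 - 3*x^2 + 4

The characteristic polynomial is χ_A(x) = (x - 2)^3*(x + 1), so the eigenvalues are known. The minimal polynomial is
  m_A(x) = Π_λ (x − λ)^{k_λ}
where k_λ is the size of the *largest* Jordan block for λ (equivalently, the smallest k with (A − λI)^k v = 0 for every generalised eigenvector v of λ).

  λ = -1: largest Jordan block has size 1, contributing (x + 1)
  λ = 2: largest Jordan block has size 2, contributing (x − 2)^2

So m_A(x) = (x - 2)^2*(x + 1) = x^3 - 3*x^2 + 4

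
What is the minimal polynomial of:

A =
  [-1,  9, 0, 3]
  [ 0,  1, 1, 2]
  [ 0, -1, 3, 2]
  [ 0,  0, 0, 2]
x^3 - 3*x^2 + 4

The characteristic polynomial is χ_A(x) = (x - 2)^3*(x + 1), so the eigenvalues are known. The minimal polynomial is
  m_A(x) = Π_λ (x − λ)^{k_λ}
where k_λ is the size of the *largest* Jordan block for λ (equivalently, the smallest k with (A − λI)^k v = 0 for every generalised eigenvector v of λ).

  λ = -1: largest Jordan block has size 1, contributing (x + 1)
  λ = 2: largest Jordan block has size 2, contributing (x − 2)^2

So m_A(x) = (x - 2)^2*(x + 1) = x^3 - 3*x^2 + 4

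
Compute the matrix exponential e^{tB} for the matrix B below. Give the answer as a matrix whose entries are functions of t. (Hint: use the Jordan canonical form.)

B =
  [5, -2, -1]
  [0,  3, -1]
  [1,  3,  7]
e^{tB} =
  [-t^2*exp(5*t)/2 + exp(5*t), t^2*exp(5*t)/2 - 2*t*exp(5*t), -t*exp(5*t)]
  [-t^2*exp(5*t)/2, t^2*exp(5*t)/2 - 2*t*exp(5*t) + exp(5*t), -t*exp(5*t)]
  [t^2*exp(5*t) + t*exp(5*t), -t^2*exp(5*t) + 3*t*exp(5*t), 2*t*exp(5*t) + exp(5*t)]

Strategy: write B = P · J · P⁻¹ where J is a Jordan canonical form, so e^{tB} = P · e^{tJ} · P⁻¹, and e^{tJ} can be computed block-by-block.

B has Jordan form
J =
  [5, 1, 0]
  [0, 5, 1]
  [0, 0, 5]
(up to reordering of blocks).

Per-block formulas:
  For a 3×3 Jordan block J_3(5): exp(t · J_3(5)) = e^(5t)·(I + t·N + (t^2/2)·N^2), where N is the 3×3 nilpotent shift.

After assembling e^{tJ} and conjugating by P, we get:

e^{tB} =
  [-t^2*exp(5*t)/2 + exp(5*t), t^2*exp(5*t)/2 - 2*t*exp(5*t), -t*exp(5*t)]
  [-t^2*exp(5*t)/2, t^2*exp(5*t)/2 - 2*t*exp(5*t) + exp(5*t), -t*exp(5*t)]
  [t^2*exp(5*t) + t*exp(5*t), -t^2*exp(5*t) + 3*t*exp(5*t), 2*t*exp(5*t) + exp(5*t)]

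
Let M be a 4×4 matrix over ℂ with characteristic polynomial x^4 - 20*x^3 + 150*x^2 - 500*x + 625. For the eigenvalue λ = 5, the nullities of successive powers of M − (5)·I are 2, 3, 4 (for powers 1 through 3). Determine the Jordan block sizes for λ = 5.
Block sizes for λ = 5: [3, 1]

From the dimensions of kernels of powers, the number of Jordan blocks of size at least j is d_j − d_{j−1} where d_j = dim ker(N^j) (with d_0 = 0). Computing the differences gives [2, 1, 1].
The number of blocks of size exactly k is (#blocks of size ≥ k) − (#blocks of size ≥ k + 1), so the partition is: 1 block(s) of size 1, 1 block(s) of size 3.
In nonincreasing order the block sizes are [3, 1].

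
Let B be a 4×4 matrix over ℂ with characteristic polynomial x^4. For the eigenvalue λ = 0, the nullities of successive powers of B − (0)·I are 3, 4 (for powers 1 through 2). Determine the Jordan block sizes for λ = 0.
Block sizes for λ = 0: [2, 1, 1]

From the dimensions of kernels of powers, the number of Jordan blocks of size at least j is d_j − d_{j−1} where d_j = dim ker(N^j) (with d_0 = 0). Computing the differences gives [3, 1].
The number of blocks of size exactly k is (#blocks of size ≥ k) − (#blocks of size ≥ k + 1), so the partition is: 2 block(s) of size 1, 1 block(s) of size 2.
In nonincreasing order the block sizes are [2, 1, 1].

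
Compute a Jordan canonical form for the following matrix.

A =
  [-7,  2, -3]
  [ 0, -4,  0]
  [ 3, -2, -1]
J_2(-4) ⊕ J_1(-4)

The characteristic polynomial is
  det(x·I − A) = x^3 + 12*x^2 + 48*x + 64 = (x + 4)^3

Eigenvalues and multiplicities (the geometric multiplicity of λ is n − rank(A − λI), which equals the number of Jordan blocks for λ):
  λ = -4: algebraic multiplicity = 3, geometric multiplicity = 2

Determining the block sizes for each eigenvalue:
  λ = -4: 2 blocks summing to 3 forces exactly one block of size 2 and the rest size 1 → block sizes [2, 1]

Assembling the blocks gives a Jordan form
J =
  [-4,  1,  0]
  [ 0, -4,  0]
  [ 0,  0, -4]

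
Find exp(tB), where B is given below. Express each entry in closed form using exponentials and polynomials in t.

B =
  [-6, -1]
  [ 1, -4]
e^{tB} =
  [-t*exp(-5*t) + exp(-5*t), -t*exp(-5*t)]
  [t*exp(-5*t), t*exp(-5*t) + exp(-5*t)]

Strategy: write B = P · J · P⁻¹ where J is a Jordan canonical form, so e^{tB} = P · e^{tJ} · P⁻¹, and e^{tJ} can be computed block-by-block.

B has Jordan form
J =
  [-5,  1]
  [ 0, -5]
(up to reordering of blocks).

Per-block formulas:
  For a 2×2 Jordan block J_2(-5): exp(t · J_2(-5)) = e^(-5t)·(I + t·N), where N is the 2×2 nilpotent shift.

After assembling e^{tJ} and conjugating by P, we get:

e^{tB} =
  [-t*exp(-5*t) + exp(-5*t), -t*exp(-5*t)]
  [t*exp(-5*t), t*exp(-5*t) + exp(-5*t)]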